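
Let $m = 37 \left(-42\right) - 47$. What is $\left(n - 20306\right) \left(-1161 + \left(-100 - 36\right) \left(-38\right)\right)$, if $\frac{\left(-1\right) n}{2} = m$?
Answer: $-68535728$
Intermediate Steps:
$m = -1601$ ($m = -1554 - 47 = -1601$)
$n = 3202$ ($n = \left(-2\right) \left(-1601\right) = 3202$)
$\left(n - 20306\right) \left(-1161 + \left(-100 - 36\right) \left(-38\right)\right) = \left(3202 - 20306\right) \left(-1161 + \left(-100 - 36\right) \left(-38\right)\right) = - 17104 \left(-1161 - -5168\right) = - 17104 \left(-1161 + 5168\right) = \left(-17104\right) 4007 = -68535728$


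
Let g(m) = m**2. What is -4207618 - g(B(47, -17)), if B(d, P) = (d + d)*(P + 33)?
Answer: -6469634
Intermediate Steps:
B(d, P) = 2*d*(33 + P) (B(d, P) = (2*d)*(33 + P) = 2*d*(33 + P))
-4207618 - g(B(47, -17)) = -4207618 - (2*47*(33 - 17))**2 = -4207618 - (2*47*16)**2 = -4207618 - 1*1504**2 = -4207618 - 1*2262016 = -4207618 - 2262016 = -6469634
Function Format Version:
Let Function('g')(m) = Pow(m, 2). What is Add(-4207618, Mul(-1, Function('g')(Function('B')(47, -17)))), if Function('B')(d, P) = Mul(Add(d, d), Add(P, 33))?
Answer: -6469634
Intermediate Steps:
Function('B')(d, P) = Mul(2, d, Add(33, P)) (Function('B')(d, P) = Mul(Mul(2, d), Add(33, P)) = Mul(2, d, Add(33, P)))
Add(-4207618, Mul(-1, Function('g')(Function('B')(47, -17)))) = Add(-4207618, Mul(-1, Pow(Mul(2, 47, Add(33, -17)), 2))) = Add(-4207618, Mul(-1, Pow(Mul(2, 47, 16), 2))) = Add(-4207618, Mul(-1, Pow(1504, 2))) = Add(-4207618, Mul(-1, 2262016)) = Add(-4207618, -2262016) = -6469634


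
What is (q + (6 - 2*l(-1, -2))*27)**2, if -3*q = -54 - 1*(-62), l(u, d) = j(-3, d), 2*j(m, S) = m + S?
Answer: 779689/9 ≈ 86632.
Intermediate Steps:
j(m, S) = S/2 + m/2 (j(m, S) = (m + S)/2 = (S + m)/2 = S/2 + m/2)
l(u, d) = -3/2 + d/2 (l(u, d) = d/2 + (1/2)*(-3) = d/2 - 3/2 = -3/2 + d/2)
q = -8/3 (q = -(-54 - 1*(-62))/3 = -(-54 + 62)/3 = -1/3*8 = -8/3 ≈ -2.6667)
(q + (6 - 2*l(-1, -2))*27)**2 = (-8/3 + (6 - 2*(-3/2 + (1/2)*(-2)))*27)**2 = (-8/3 + (6 - 2*(-3/2 - 1))*27)**2 = (-8/3 + (6 - 2*(-5/2))*27)**2 = (-8/3 + (6 + 5)*27)**2 = (-8/3 + 11*27)**2 = (-8/3 + 297)**2 = (883/3)**2 = 779689/9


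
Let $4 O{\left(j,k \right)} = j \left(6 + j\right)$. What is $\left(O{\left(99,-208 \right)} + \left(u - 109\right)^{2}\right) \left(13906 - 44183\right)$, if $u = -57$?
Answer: $- \frac{3651981463}{4} \approx -9.13 \cdot 10^{8}$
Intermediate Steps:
$O{\left(j,k \right)} = \frac{j \left(6 + j\right)}{4}$
$\left(O{\left(99,-208 \right)} + \left(u - 109\right)^{2}\right) \left(13906 - 44183\right) = \left(\frac{1}{4} \cdot 99 \left(6 + 99\right) + \left(-57 - 109\right)^{2}\right) \left(13906 - 44183\right) = \left(\frac{1}{4} \cdot 99 \cdot 105 + \left(-166\right)^{2}\right) \left(-30277\right) = \left(\frac{10395}{4} + 27556\right) \left(-30277\right) = \frac{120619}{4} \left(-30277\right) = - \frac{3651981463}{4}$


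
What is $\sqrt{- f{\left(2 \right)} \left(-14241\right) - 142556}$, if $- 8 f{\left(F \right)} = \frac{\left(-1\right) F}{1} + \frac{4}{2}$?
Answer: $2 i \sqrt{35639} \approx 377.57 i$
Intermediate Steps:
$f{\left(F \right)} = - \frac{1}{4} + \frac{F}{8}$ ($f{\left(F \right)} = - \frac{\frac{\left(-1\right) F}{1} + \frac{4}{2}}{8} = - \frac{- F 1 + 4 \cdot \frac{1}{2}}{8} = - \frac{- F + 2}{8} = - \frac{2 - F}{8} = - \frac{1}{4} + \frac{F}{8}$)
$\sqrt{- f{\left(2 \right)} \left(-14241\right) - 142556} = \sqrt{- (- \frac{1}{4} + \frac{1}{8} \cdot 2) \left(-14241\right) - 142556} = \sqrt{- (- \frac{1}{4} + \frac{1}{4}) \left(-14241\right) - 142556} = \sqrt{\left(-1\right) 0 \left(-14241\right) - 142556} = \sqrt{0 \left(-14241\right) - 142556} = \sqrt{0 - 142556} = \sqrt{-142556} = 2 i \sqrt{35639}$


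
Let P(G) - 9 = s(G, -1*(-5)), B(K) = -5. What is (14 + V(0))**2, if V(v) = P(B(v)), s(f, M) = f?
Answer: 324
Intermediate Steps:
P(G) = 9 + G
V(v) = 4 (V(v) = 9 - 5 = 4)
(14 + V(0))**2 = (14 + 4)**2 = 18**2 = 324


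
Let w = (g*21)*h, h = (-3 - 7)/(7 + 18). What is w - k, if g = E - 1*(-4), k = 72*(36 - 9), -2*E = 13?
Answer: -1923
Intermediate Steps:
E = -13/2 (E = -1/2*13 = -13/2 ≈ -6.5000)
h = -2/5 (h = -10/25 = -10*1/25 = -2/5 ≈ -0.40000)
k = 1944 (k = 72*27 = 1944)
g = -5/2 (g = -13/2 - 1*(-4) = -13/2 + 4 = -5/2 ≈ -2.5000)
w = 21 (w = -5/2*21*(-2/5) = -105/2*(-2/5) = 21)
w - k = 21 - 1*1944 = 21 - 1944 = -1923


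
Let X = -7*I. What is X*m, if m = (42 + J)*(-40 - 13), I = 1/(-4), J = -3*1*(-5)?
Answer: -21147/4 ≈ -5286.8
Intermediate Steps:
J = 15 (J = -3*(-5) = 15)
I = -1/4 ≈ -0.25000
X = 7/4 (X = -7*(-1/4) = 7/4 ≈ 1.7500)
m = -3021 (m = (42 + 15)*(-40 - 13) = 57*(-53) = -3021)
X*m = (7/4)*(-3021) = -21147/4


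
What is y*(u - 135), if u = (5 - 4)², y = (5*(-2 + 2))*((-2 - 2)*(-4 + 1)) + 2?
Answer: -268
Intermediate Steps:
y = 2 (y = (5*0)*(-4*(-3)) + 2 = 0*12 + 2 = 0 + 2 = 2)
u = 1 (u = 1² = 1)
y*(u - 135) = 2*(1 - 135) = 2*(-134) = -268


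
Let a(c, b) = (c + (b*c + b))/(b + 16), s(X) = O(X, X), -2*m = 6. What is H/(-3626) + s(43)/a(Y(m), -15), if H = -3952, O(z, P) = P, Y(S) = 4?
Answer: 62337/128723 ≈ 0.48427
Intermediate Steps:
m = -3 (m = -½*6 = -3)
s(X) = X
a(c, b) = (b + c + b*c)/(16 + b) (a(c, b) = (c + (b + b*c))/(16 + b) = (b + c + b*c)/(16 + b))
H/(-3626) + s(43)/a(Y(m), -15) = -3952/(-3626) + 43/(((-15 + 4 - 15*4)/(16 - 15))) = -3952*(-1/3626) + 43/(((-15 + 4 - 60)/1)) = 1976/1813 + 43/((1*(-71))) = 1976/1813 + 43/(-71) = 1976/1813 + 43*(-1/71) = 1976/1813 - 43/71 = 62337/128723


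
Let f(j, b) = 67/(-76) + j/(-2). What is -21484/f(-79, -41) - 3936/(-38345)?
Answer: -12519510064/22508515 ≈ -556.21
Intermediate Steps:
f(j, b) = -67/76 - j/2 (f(j, b) = 67*(-1/76) + j*(-1/2) = -67/76 - j/2)
-21484/f(-79, -41) - 3936/(-38345) = -21484/(-67/76 - 1/2*(-79)) - 3936/(-38345) = -21484/(-67/76 + 79/2) - 3936*(-1/38345) = -21484/2935/76 + 3936/38345 = -21484*76/2935 + 3936/38345 = -1632784/2935 + 3936/38345 = -12519510064/22508515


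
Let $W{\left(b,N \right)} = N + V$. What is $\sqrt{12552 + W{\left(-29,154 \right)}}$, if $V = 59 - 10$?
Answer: $\sqrt{12755} \approx 112.94$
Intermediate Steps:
$V = 49$
$W{\left(b,N \right)} = 49 + N$ ($W{\left(b,N \right)} = N + 49 = 49 + N$)
$\sqrt{12552 + W{\left(-29,154 \right)}} = \sqrt{12552 + \left(49 + 154\right)} = \sqrt{12552 + 203} = \sqrt{12755}$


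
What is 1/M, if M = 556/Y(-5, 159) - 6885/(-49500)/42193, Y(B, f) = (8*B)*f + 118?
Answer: -144852788300/12902141887 ≈ -11.227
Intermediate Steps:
Y(B, f) = 118 + 8*B*f (Y(B, f) = 8*B*f + 118 = 118 + 8*B*f)
M = -12902141887/144852788300 (M = 556/(118 + 8*(-5)*159) - 6885/(-49500)/42193 = 556/(118 - 6360) - 6885*(-1/49500)*(1/42193) = 556/(-6242) + (153/1100)*(1/42193) = 556*(-1/6242) + 153/46412300 = -278/3121 + 153/46412300 = -12902141887/144852788300 ≈ -0.089071)
1/M = 1/(-12902141887/144852788300) = -144852788300/12902141887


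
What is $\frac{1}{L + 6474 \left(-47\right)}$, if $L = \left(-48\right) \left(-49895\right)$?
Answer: $\frac{1}{2090682} \approx 4.7831 \cdot 10^{-7}$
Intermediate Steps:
$L = 2394960$
$\frac{1}{L + 6474 \left(-47\right)} = \frac{1}{2394960 + 6474 \left(-47\right)} = \frac{1}{2394960 - 304278} = \frac{1}{2090682}$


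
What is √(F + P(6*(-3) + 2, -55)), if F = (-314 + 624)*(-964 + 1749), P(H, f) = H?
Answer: 7*√4966 ≈ 493.29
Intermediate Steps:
F = 243350 (F = 310*785 = 243350)
√(F + P(6*(-3) + 2, -55)) = √(243350 + (6*(-3) + 2)) = √(243350 + (-18 + 2)) = √(243350 - 16) = √243334 = 7*√4966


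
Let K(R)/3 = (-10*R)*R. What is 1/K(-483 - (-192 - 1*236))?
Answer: -1/90750 ≈ -1.1019e-5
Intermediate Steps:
K(R) = -30*R² (K(R) = 3*((-10*R)*R) = 3*(-10*R²) = -30*R²)
1/K(-483 - (-192 - 1*236)) = 1/(-30*(-483 - (-192 - 1*236))²) = 1/(-30*(-483 - (-192 - 236))²) = 1/(-30*(-483 - 1*(-428))²) = 1/(-30*(-483 + 428)²) = 1/(-30*(-55)²) = 1/(-30*3025) = 1/(-90750) = -1/90750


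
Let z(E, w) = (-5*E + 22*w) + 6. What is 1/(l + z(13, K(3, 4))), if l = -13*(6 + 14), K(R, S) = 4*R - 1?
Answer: -1/77 ≈ -0.012987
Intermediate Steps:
K(R, S) = -1 + 4*R
z(E, w) = 6 - 5*E + 22*w
l = -260 (l = -13*20 = -260)
1/(l + z(13, K(3, 4))) = 1/(-260 + (6 - 5*13 + 22*(-1 + 4*3))) = 1/(-260 + (6 - 65 + 22*(-1 + 12))) = 1/(-260 + (6 - 65 + 22*11)) = 1/(-260 + (6 - 65 + 242)) = 1/(-260 + 183) = 1/(-77) = -1/77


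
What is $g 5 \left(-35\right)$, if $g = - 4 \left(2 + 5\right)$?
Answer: $4900$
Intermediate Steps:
$g = -28$ ($g = \left(-4\right) 7 = -28$)
$g 5 \left(-35\right) = \left(-28\right) 5 \left(-35\right) = \left(-140\right) \left(-35\right) = 4900$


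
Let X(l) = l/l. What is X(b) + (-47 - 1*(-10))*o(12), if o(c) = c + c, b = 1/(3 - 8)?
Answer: -887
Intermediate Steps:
b = -⅕ (b = 1/(-5) = -⅕ ≈ -0.20000)
X(l) = 1
o(c) = 2*c
X(b) + (-47 - 1*(-10))*o(12) = 1 + (-47 - 1*(-10))*(2*12) = 1 + (-47 + 10)*24 = 1 - 37*24 = 1 - 888 = -887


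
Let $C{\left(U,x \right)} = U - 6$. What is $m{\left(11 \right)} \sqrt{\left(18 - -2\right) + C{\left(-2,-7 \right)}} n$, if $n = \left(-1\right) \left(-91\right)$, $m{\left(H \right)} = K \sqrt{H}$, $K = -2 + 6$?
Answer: $728 \sqrt{33} \approx 4182.0$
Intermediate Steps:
$C{\left(U,x \right)} = -6 + U$
$K = 4$
$m{\left(H \right)} = 4 \sqrt{H}$
$n = 91$
$m{\left(11 \right)} \sqrt{\left(18 - -2\right) + C{\left(-2,-7 \right)}} n = 4 \sqrt{11} \sqrt{\left(18 - -2\right) - 8} \cdot 91 = 4 \sqrt{11} \sqrt{\left(18 + 2\right) - 8} \cdot 91 = 4 \sqrt{11} \sqrt{20 - 8} \cdot 91 = 4 \sqrt{11} \sqrt{12} \cdot 91 = 4 \sqrt{11} \cdot 2 \sqrt{3} \cdot 91 = 8 \sqrt{33} \cdot 91 = 728 \sqrt{33}$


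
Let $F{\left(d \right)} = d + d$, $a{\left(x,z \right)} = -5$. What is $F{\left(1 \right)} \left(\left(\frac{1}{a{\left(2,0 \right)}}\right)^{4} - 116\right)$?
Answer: $- \frac{144998}{625} \approx -232.0$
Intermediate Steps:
$F{\left(d \right)} = 2 d$
$F{\left(1 \right)} \left(\left(\frac{1}{a{\left(2,0 \right)}}\right)^{4} - 116\right) = 2 \cdot 1 \left(\left(\frac{1}{-5}\right)^{4} - 116\right) = 2 \left(\left(- \frac{1}{5}\right)^{4} - 116\right) = 2 \left(\frac{1}{625} - 116\right) = 2 \left(- \frac{72499}{625}\right) = - \frac{144998}{625}$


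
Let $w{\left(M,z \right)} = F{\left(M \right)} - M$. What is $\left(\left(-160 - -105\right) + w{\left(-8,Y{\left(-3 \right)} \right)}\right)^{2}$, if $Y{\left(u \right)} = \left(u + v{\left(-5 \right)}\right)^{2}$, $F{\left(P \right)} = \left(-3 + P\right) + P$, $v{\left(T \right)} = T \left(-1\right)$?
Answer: $4356$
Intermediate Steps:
$v{\left(T \right)} = - T$
$F{\left(P \right)} = -3 + 2 P$
$Y{\left(u \right)} = \left(5 + u\right)^{2}$ ($Y{\left(u \right)} = \left(u - -5\right)^{2} = \left(u + 5\right)^{2} = \left(5 + u\right)^{2}$)
$w{\left(M,z \right)} = -3 + M$ ($w{\left(M,z \right)} = \left(-3 + 2 M\right) - M = -3 + M$)
$\left(\left(-160 - -105\right) + w{\left(-8,Y{\left(-3 \right)} \right)}\right)^{2} = \left(\left(-160 - -105\right) - 11\right)^{2} = \left(\left(-160 + 105\right) - 11\right)^{2} = \left(-55 - 11\right)^{2} = \left(-66\right)^{2} = 4356$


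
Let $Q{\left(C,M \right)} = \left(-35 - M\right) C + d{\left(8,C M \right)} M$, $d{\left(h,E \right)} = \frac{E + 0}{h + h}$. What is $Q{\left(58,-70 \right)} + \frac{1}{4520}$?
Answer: $\frac{89462101}{4520} \approx 19793.0$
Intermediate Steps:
$d{\left(h,E \right)} = \frac{E}{2 h}$
$Q{\left(C,M \right)} = C \left(-35 - M\right) + \frac{C M^{2}}{16}$ ($Q{\left(C,M \right)} = \left(-35 - M\right) C + \frac{C M}{2 \cdot 8} M = C \left(-35 - M\right) + \frac{1}{2} C M \frac{1}{8} M = C \left(-35 - M\right) + \frac{C M}{16} M = C \left(-35 - M\right) + \frac{C M^{2}}{16}$)
$Q{\left(58,-70 \right)} + \frac{1}{4520} = \frac{1}{16} \cdot 58 \left(-560 + \left(-70\right)^{2} - -1120\right) + \frac{1}{4520} = \frac{1}{16} \cdot 58 \left(-560 + 4900 + 1120\right) + \frac{1}{4520} = \frac{1}{16} \cdot 58 \cdot 5460 + \frac{1}{4520} = \frac{39585}{2} + \frac{1}{4520} = \frac{89462101}{4520}$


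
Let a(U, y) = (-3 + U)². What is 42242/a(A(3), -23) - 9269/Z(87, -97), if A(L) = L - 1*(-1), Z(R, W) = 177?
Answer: 7467565/177 ≈ 42190.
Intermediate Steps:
A(L) = 1 + L (A(L) = L + 1 = 1 + L)
42242/a(A(3), -23) - 9269/Z(87, -97) = 42242/((-3 + (1 + 3))²) - 9269/177 = 42242/((-3 + 4)²) - 9269*1/177 = 42242/(1²) - 9269/177 = 42242/1 - 9269/177 = 42242*1 - 9269/177 = 42242 - 9269/177 = 7467565/177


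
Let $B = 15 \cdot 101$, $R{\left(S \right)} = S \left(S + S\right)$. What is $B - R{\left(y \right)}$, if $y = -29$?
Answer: $-167$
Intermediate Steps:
$R{\left(S \right)} = 2 S^{2}$ ($R{\left(S \right)} = S 2 S = 2 S^{2}$)
$B = 1515$
$B - R{\left(y \right)} = 1515 - 2 \left(-29\right)^{2} = 1515 - 2 \cdot 841 = 1515 - 1682 = -167$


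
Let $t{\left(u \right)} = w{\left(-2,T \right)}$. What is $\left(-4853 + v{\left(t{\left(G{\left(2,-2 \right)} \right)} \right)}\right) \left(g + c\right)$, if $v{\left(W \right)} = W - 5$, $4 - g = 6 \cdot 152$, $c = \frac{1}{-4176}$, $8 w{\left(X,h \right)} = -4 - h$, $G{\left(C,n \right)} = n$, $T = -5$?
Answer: $\frac{147361073167}{33408} \approx 4.411 \cdot 10^{6}$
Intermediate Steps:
$w{\left(X,h \right)} = - \frac{1}{2} - \frac{h}{8}$ ($w{\left(X,h \right)} = \frac{-4 - h}{8} = - \frac{1}{2} - \frac{h}{8}$)
$t{\left(u \right)} = \frac{1}{8}$ ($t{\left(u \right)} = - \frac{1}{2} - - \frac{5}{8} = - \frac{1}{2} + \frac{5}{8} = \frac{1}{8}$)
$c = - \frac{1}{4176} \approx -0.00023946$
$g = -908$ ($g = 4 - 6 \cdot 152 = 4 - 912 = -908$)
$v{\left(W \right)} = -5 + W$
$\left(-4853 + v{\left(t{\left(G{\left(2,-2 \right)} \right)} \right)}\right) \left(g + c\right) = \left(-4853 + \left(-5 + \frac{1}{8}\right)\right) \left(-908 - \frac{1}{4176}\right) = \left(-4853 - \frac{39}{8}\right) \left(- \frac{3791809}{4176}\right) = \left(- \frac{38863}{8}\right) \left(- \frac{3791809}{4176}\right) = \frac{147361073167}{33408}$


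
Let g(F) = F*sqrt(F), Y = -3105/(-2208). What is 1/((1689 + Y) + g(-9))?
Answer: 576992/975599715 + 3072*I/325199905 ≈ 0.00059142 + 9.4465e-6*I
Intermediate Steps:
Y = 45/32 (Y = -3105*(-1/2208) = 45/32 ≈ 1.4063)
g(F) = F**(3/2)
1/((1689 + Y) + g(-9)) = 1/((1689 + 45/32) + (-9)**(3/2)) = 1/(54093/32 - 27*I) = 1024*(54093/32 + 27*I)/2926799145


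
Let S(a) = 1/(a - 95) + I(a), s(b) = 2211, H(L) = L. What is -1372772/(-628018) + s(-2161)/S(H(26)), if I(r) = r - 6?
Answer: 48851425325/433018411 ≈ 112.82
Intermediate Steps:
I(r) = -6 + r
S(a) = -6 + a + 1/(-95 + a) (S(a) = 1/(a - 95) + (-6 + a) = 1/(-95 + a) + (-6 + a) = -6 + a + 1/(-95 + a))
-1372772/(-628018) + s(-2161)/S(H(26)) = -1372772/(-628018) + 2211/(((571 + 26**2 - 101*26)/(-95 + 26))) = -1372772*(-1/628018) + 2211/(((571 + 676 - 2626)/(-69))) = 686386/314009 + 2211/((-1/69*(-1379))) = 686386/314009 + 2211/(1379/69) = 686386/314009 + 2211*(69/1379) = 686386/314009 + 152559/1379 = 48851425325/433018411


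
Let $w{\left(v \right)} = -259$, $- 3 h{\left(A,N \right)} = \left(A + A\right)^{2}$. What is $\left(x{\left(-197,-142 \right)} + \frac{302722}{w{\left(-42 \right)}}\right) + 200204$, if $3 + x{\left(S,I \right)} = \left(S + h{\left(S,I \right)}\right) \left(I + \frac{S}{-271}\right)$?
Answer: $\frac{226723044998}{30081} \approx 7.5371 \cdot 10^{6}$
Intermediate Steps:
$h{\left(A,N \right)} = - \frac{4 A^{2}}{3}$ ($h{\left(A,N \right)} = - \frac{\left(A + A\right)^{2}}{3} = - \frac{\left(2 A\right)^{2}}{3} = - \frac{4 A^{2}}{3}$)
$x{\left(S,I \right)} = -3 + \left(I - \frac{S}{271}\right) \left(S - \frac{4 S^{2}}{3}\right)$ ($x{\left(S,I \right)} = -3 + \left(S - \frac{4 S^{2}}{3}\right) \left(I + \frac{S}{-271}\right) = -3 + \left(S - \frac{4 S^{2}}{3}\right) \left(I + S \left(- \frac{1}{271}\right)\right) = -3 + \left(S - \frac{4 S^{2}}{3}\right) \left(I - \frac{S}{271}\right) = -3 + \left(I - \frac{S}{271}\right) \left(S - \frac{4 S^{2}}{3}\right)$)
$\left(x{\left(-197,-142 \right)} + \frac{302722}{w{\left(-42 \right)}}\right) + 200204 = \left(\left(-3 - \frac{\left(-197\right)^{2}}{271} + \frac{4 \left(-197\right)^{3}}{813} - -27974 - - \frac{568 \left(-197\right)^{2}}{3}\right) + \frac{302722}{-259}\right) + 200204 = \left(\left(-3 - \frac{38809}{271} + \frac{4}{813} \left(-7645373\right) + 27974 - \left(- \frac{568}{3}\right) 38809\right) + 302722 \left(- \frac{1}{259}\right)\right) + 200204 = \left(\left(-3 - \frac{38809}{271} - \frac{30581492}{813} + 27974 + \frac{22043512}{3}\right) - \frac{43246}{37}\right) + 200204 = \left(\frac{5965834256}{813} - \frac{43246}{37}\right) + 200204 = \frac{220700708474}{30081} + 200204 = \frac{226723044998}{30081}$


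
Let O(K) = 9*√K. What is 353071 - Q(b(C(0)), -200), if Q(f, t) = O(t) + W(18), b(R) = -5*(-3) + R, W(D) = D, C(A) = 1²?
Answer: 353053 - 90*I*√2 ≈ 3.5305e+5 - 127.28*I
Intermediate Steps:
C(A) = 1
b(R) = 15 + R
Q(f, t) = 18 + 9*√t (Q(f, t) = 9*√t + 18 = 18 + 9*√t)
353071 - Q(b(C(0)), -200) = 353071 - (18 + 9*√(-200)) = 353071 - (18 + 9*(10*I*√2)) = 353071 - (18 + 90*I*√2) = 353071 + (-18 - 90*I*√2) = 353053 - 90*I*√2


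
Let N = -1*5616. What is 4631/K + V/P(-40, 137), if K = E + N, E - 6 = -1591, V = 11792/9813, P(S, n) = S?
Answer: -237834289/353317065 ≈ -0.67315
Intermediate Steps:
N = -5616
V = 11792/9813 (V = 11792*(1/9813) = 11792/9813 ≈ 1.2017)
E = -1585 (E = 6 - 1591 = -1585)
K = -7201 (K = -1585 - 5616 = -7201)
4631/K + V/P(-40, 137) = 4631/(-7201) + (11792/9813)/(-40) = 4631*(-1/7201) + (11792/9813)*(-1/40) = -4631/7201 - 1474/49065 = -237834289/353317065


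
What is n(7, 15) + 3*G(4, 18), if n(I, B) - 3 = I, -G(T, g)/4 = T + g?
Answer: -254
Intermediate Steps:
G(T, g) = -4*T - 4*g (G(T, g) = -4*(T + g) = -4*T - 4*g)
n(I, B) = 3 + I
n(7, 15) + 3*G(4, 18) = (3 + 7) + 3*(-4*4 - 4*18) = 10 + 3*(-16 - 72) = 10 + 3*(-88) = 10 - 264 = -254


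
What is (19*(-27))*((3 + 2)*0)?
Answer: 0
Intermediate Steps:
(19*(-27))*((3 + 2)*0) = -2565*0 = -513*0 = 0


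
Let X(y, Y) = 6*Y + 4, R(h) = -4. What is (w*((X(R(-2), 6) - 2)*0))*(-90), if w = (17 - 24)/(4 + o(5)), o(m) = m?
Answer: 0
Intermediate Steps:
w = -7/9 (w = (17 - 24)/(4 + 5) = -7/9 ≈ -0.77778)
X(y, Y) = 4 + 6*Y
(w*((X(R(-2), 6) - 2)*0))*(-90) = -7*((4 + 6*6) - 2)*0/9*(-90) = -7*((4 + 36) - 2)*0/9*(-90) = -7*(40 - 2)*0/9*(-90) = -266*0/9*(-90) = -7/9*0*(-90) = 0*(-90) = 0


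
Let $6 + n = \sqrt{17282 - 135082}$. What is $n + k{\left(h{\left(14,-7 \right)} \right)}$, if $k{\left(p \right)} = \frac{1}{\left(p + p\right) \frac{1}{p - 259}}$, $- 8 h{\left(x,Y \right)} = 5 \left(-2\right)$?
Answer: $- \frac{1091}{10} + 10 i \sqrt{1178} \approx -109.1 + 343.22 i$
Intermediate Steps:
$h{\left(x,Y \right)} = \frac{5}{4}$ ($h{\left(x,Y \right)} = - \frac{5 \left(-2\right)}{8} = \left(- \frac{1}{8}\right) \left(-10\right) = \frac{5}{4}$)
$n = -6 + 10 i \sqrt{1178}$ ($n = -6 + \sqrt{17282 - 135082} = -6 + \sqrt{-117800} = -6 + 10 i \sqrt{1178} \approx -6.0 + 343.22 i$)
$k{\left(p \right)} = \frac{-259 + p}{2 p}$ ($k{\left(p \right)} = \frac{1}{2 p \frac{1}{-259 + p}} = \frac{-259 + p}{2 p}$)
$n + k{\left(h{\left(14,-7 \right)} \right)} = \left(-6 + 10 i \sqrt{1178}\right) + \frac{-259 + \frac{5}{4}}{2 \cdot \frac{5}{4}} = \left(-6 + 10 i \sqrt{1178}\right) + \frac{1}{2} \cdot \frac{4}{5} \left(- \frac{1031}{4}\right) = \left(-6 + 10 i \sqrt{1178}\right) - \frac{1031}{10} = - \frac{1091}{10} + 10 i \sqrt{1178}$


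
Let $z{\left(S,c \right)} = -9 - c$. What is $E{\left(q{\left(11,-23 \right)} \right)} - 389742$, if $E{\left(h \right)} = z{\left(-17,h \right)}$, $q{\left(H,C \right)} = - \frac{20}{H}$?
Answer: $- \frac{4287241}{11} \approx -3.8975 \cdot 10^{5}$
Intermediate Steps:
$E{\left(h \right)} = -9 - h$
$E{\left(q{\left(11,-23 \right)} \right)} - 389742 = \left(-9 - - \frac{20}{11}\right) - 389742 = \left(-9 + \frac{20}{11}\right) - 389742 = - \frac{79}{11} - 389742 = - \frac{4287241}{11}$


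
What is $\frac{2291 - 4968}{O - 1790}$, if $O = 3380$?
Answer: $- \frac{2677}{1590} \approx -1.6836$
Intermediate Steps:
$\frac{2291 - 4968}{O - 1790} = \frac{2291 - 4968}{3380 - 1790} = - \frac{2677}{1590}$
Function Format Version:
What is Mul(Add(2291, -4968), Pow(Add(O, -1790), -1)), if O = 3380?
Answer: Rational(-2677, 1590) ≈ -1.6836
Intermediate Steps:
Mul(Add(2291, -4968), Pow(Add(O, -1790), -1)) = Mul(Add(2291, -4968), Pow(Add(3380, -1790), -1)) = Mul(-2677, Pow(1590, -1)) = Mul(-2677, Rational(1, 1590)) = Rational(-2677, 1590)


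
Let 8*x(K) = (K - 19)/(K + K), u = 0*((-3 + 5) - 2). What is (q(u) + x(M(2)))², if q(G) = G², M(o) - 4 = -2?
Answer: 289/1024 ≈ 0.28223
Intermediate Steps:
M(o) = 2 (M(o) = 4 - 2 = 2)
u = 0 (u = 0*(2 - 2) = 0*0 = 0)
x(K) = (-19 + K)/(16*K) (x(K) = ((K - 19)/(K + K))/8 = ((-19 + K)/((2*K)))/8 = ((-19 + K)*(1/(2*K)))/8 = ((-19 + K)/(2*K))/8 = (-19 + K)/(16*K))
(q(u) + x(M(2)))² = (0² + (1/16)*(-19 + 2)/2)² = (0 + (1/16)*(½)*(-17))² = (0 - 17/32)² = (-17/32)² = 289/1024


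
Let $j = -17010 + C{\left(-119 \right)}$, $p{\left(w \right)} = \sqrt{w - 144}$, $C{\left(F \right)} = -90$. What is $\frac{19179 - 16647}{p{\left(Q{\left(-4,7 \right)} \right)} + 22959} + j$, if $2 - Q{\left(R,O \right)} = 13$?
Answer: $\frac{12 \left(- 1425 \sqrt{155} + 32716364 i\right)}{\sqrt{155} - 22959 i} \approx -17100.0 - 5.9802 \cdot 10^{-5} i$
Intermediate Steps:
$Q{\left(R,O \right)} = -11$ ($Q{\left(R,O \right)} = 2 - 13 = -11$)
$p{\left(w \right)} = \sqrt{-144 + w}$
$j = -17100$ ($j = -17010 - 90 = -17100$)
$\frac{19179 - 16647}{p{\left(Q{\left(-4,7 \right)} \right)} + 22959} + j = \frac{19179 - 16647}{\sqrt{-144 - 11} + 22959} - 17100 = \frac{2532}{\sqrt{-155} + 22959} - 17100 = \frac{2532}{i \sqrt{155} + 22959} - 17100 = \frac{2532}{22959 + i \sqrt{155}} - 17100 = -17100 + \frac{2532}{22959 + i \sqrt{155}}$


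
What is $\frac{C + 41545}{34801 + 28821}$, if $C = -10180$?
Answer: $\frac{31365}{63622} \approx 0.49299$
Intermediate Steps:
$\frac{C + 41545}{34801 + 28821} = \frac{-10180 + 41545}{34801 + 28821} = \frac{31365}{63622}$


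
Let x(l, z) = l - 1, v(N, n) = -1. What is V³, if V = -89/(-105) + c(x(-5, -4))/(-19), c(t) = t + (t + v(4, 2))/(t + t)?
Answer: 27352523197/18821096000 ≈ 1.4533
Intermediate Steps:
x(l, z) = -1 + l
c(t) = t + (-1 + t)/(2*t) (c(t) = t + (t - 1)/(t + t) = t + (-1 + t)/((2*t)) = t + (-1 + t)*(1/(2*t)) = t + (-1 + t)/(2*t))
V = 3013/2660 (V = -89/(-105) + (½ + (-1 - 5) - 1/(2*(-1 - 5)))/(-19) = -89*(-1/105) + (½ - 6 - ½/(-6))*(-1/19) = 89/105 + (½ - 6 - ½*(-⅙))*(-1/19) = 89/105 + (½ - 6 + 1/12)*(-1/19) = 89/105 - 65/12*(-1/19) = 89/105 + 65/228 = 3013/2660 ≈ 1.1327)
V³ = (3013/2660)³ = 27352523197/18821096000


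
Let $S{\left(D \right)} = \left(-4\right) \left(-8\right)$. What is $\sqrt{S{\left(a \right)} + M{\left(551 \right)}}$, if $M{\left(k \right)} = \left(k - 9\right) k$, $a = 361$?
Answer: $3 \sqrt{33186} \approx 546.51$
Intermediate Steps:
$M{\left(k \right)} = k \left(-9 + k\right)$ ($M{\left(k \right)} = \left(-9 + k\right) k = k \left(-9 + k\right)$)
$S{\left(D \right)} = 32$
$\sqrt{S{\left(a \right)} + M{\left(551 \right)}} = \sqrt{32 + 551 \left(-9 + 551\right)} = \sqrt{32 + 551 \cdot 542} = \sqrt{32 + 298642} = \sqrt{298674} = 3 \sqrt{33186}$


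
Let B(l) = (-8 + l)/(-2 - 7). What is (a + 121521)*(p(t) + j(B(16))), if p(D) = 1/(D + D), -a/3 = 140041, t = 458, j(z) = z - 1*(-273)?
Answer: -37213987577/458 ≈ -8.1253e+7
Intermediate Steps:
B(l) = 8/9 - l/9 (B(l) = (-8 + l)/(-9) = (-8 + l)*(-⅑) = 8/9 - l/9)
j(z) = 273 + z (j(z) = z + 273 = 273 + z)
a = -420123 (a = -3*140041 = -420123)
p(D) = 1/(2*D)
(a + 121521)*(p(t) + j(B(16))) = (-420123 + 121521)*((½)/458 + (273 + (8/9 - ⅑*16))) = -298602*((½)*(1/458) + (273 + (8/9 - 16/9))) = -298602*(1/916 + (273 - 8/9)) = -298602*(1/916 + 2449/9) = -298602*2243293/8244 = -37213987577/458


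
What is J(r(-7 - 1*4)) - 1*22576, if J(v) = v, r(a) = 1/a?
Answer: -248337/11 ≈ -22576.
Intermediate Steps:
J(r(-7 - 1*4)) - 1*22576 = 1/(-7 - 1*4) - 1*22576 = 1/(-7 - 4) - 22576 = 1/(-11) - 22576 = -1/11 - 22576 = -248337/11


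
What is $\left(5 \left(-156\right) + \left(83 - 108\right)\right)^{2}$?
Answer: $648025$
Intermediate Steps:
$\left(5 \left(-156\right) + \left(83 - 108\right)\right)^{2} = \left(-780 + \left(83 - 108\right)\right)^{2} = \left(-780 - 25\right)^{2} = \left(-805\right)^{2} = 648025$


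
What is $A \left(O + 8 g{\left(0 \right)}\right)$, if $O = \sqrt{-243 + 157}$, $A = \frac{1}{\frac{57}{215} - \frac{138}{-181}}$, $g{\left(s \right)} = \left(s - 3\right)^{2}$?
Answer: $\frac{311320}{4443} + \frac{38915 i \sqrt{86}}{39987} \approx 70.07 + 9.025 i$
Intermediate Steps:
$g{\left(s \right)} = \left(-3 + s\right)^{2}$
$A = \frac{38915}{39987}$ ($A = \frac{1}{57 \cdot \frac{1}{215} - - \frac{138}{181}} = \frac{1}{\frac{57}{215} + \frac{138}{181}} = \frac{1}{\frac{39987}{38915}} = \frac{38915}{39987} \approx 0.97319$)
$O = i \sqrt{86}$ ($O = \sqrt{-86} = i \sqrt{86} \approx 9.2736 i$)
$A \left(O + 8 g{\left(0 \right)}\right) = \frac{38915 \left(i \sqrt{86} + 8 \left(-3 + 0\right)^{2}\right)}{39987} = \frac{38915 \left(i \sqrt{86} + 8 \left(-3\right)^{2}\right)}{39987} = \frac{38915 \left(i \sqrt{86} + 8 \cdot 9\right)}{39987} = \frac{38915 \left(i \sqrt{86} + 72\right)}{39987} = \frac{38915 \left(72 + i \sqrt{86}\right)}{39987} = \frac{311320}{4443} + \frac{38915 i \sqrt{86}}{39987}$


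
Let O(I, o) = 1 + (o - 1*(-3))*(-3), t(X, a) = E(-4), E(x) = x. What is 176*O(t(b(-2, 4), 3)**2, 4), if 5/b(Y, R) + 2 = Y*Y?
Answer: -3520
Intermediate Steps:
b(Y, R) = 5/(-2 + Y**2) (b(Y, R) = 5/(-2 + Y*Y) = 5/(-2 + Y**2))
t(X, a) = -4
O(I, o) = -8 - 3*o (O(I, o) = 1 + (o + 3)*(-3) = 1 + (3 + o)*(-3) = 1 + (-9 - 3*o) = -8 - 3*o)
176*O(t(b(-2, 4), 3)**2, 4) = 176*(-8 - 3*4) = 176*(-8 - 12) = 176*(-20) = -3520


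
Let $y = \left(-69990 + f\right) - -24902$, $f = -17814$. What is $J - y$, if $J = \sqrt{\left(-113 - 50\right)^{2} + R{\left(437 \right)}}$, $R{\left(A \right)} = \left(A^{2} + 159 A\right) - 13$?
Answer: $62902 + 4 \sqrt{17938} \approx 63438.0$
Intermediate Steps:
$R{\left(A \right)} = -13 + A^{2} + 159 A$
$y = -62902$ ($y = \left(-69990 - 17814\right) - -24902 = -87804 + 24902 = -62902$)
$J = 4 \sqrt{17938}$ ($J = \sqrt{\left(-113 - 50\right)^{2} + \left(-13 + 437^{2} + 159 \cdot 437\right)} = \sqrt{\left(-163\right)^{2} + \left(-13 + 190969 + 69483\right)} = \sqrt{26569 + 260439} = \sqrt{287008} = 4 \sqrt{17938} \approx 535.73$)
$J - y = 4 \sqrt{17938} - -62902 = 4 \sqrt{17938} + 62902 = 62902 + 4 \sqrt{17938}$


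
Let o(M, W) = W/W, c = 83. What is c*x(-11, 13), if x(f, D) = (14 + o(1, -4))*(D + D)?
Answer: 32370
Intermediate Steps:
o(M, W) = 1
x(f, D) = 30*D (x(f, D) = (14 + 1)*(D + D) = 15*(2*D) = 30*D)
c*x(-11, 13) = 83*(30*13) = 83*390 = 32370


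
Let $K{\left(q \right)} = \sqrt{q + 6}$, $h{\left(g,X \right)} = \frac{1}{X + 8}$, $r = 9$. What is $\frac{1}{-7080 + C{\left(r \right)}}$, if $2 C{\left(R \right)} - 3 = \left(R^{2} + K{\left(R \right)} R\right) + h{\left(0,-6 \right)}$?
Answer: $- \frac{112604}{792473941} - \frac{72 \sqrt{15}}{792473941} \approx -0.00014244$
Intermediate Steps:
$h{\left(g,X \right)} = \frac{1}{8 + X}$
$K{\left(q \right)} = \sqrt{6 + q}$
$C{\left(R \right)} = \frac{7}{4} + \frac{R^{2}}{2} + \frac{R \sqrt{6 + R}}{2}$ ($C{\left(R \right)} = \frac{3}{2} + \frac{\left(R^{2} + \sqrt{6 + R} R\right) + \frac{1}{8 - 6}}{2} = \frac{3}{2} + \frac{\left(R^{2} + R \sqrt{6 + R}\right) + \frac{1}{2}}{2} = \frac{3}{2} + \frac{\frac{1}{2} + R^{2} + R \sqrt{6 + R}}{2} = \frac{3}{2} + \left(\frac{1}{4} + \frac{R^{2}}{2} + \frac{R \sqrt{6 + R}}{2}\right) = \frac{7}{4} + \frac{R^{2}}{2} + \frac{R \sqrt{6 + R}}{2}$)
$\frac{1}{-7080 + C{\left(r \right)}} = \frac{1}{-7080 + \left(\frac{7}{4} + \frac{9^{2}}{2} + \frac{1}{2} \cdot 9 \sqrt{6 + 9}\right)} = \frac{1}{-7080 + \left(\frac{7}{4} + \frac{1}{2} \cdot 81 + \frac{1}{2} \cdot 9 \sqrt{15}\right)} = \frac{1}{-7080 + \left(\frac{7}{4} + \frac{81}{2} + \frac{9 \sqrt{15}}{2}\right)} = \frac{1}{-7080 + \left(\frac{169}{4} + \frac{9 \sqrt{15}}{2}\right)} = \frac{1}{- \frac{28151}{4} + \frac{9 \sqrt{15}}{2}}$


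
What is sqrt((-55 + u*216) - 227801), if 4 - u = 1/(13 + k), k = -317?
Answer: I*sqrt(327775422)/38 ≈ 476.44*I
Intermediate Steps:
u = 1217/304 (u = 4 - 1/(13 - 317) = 4 - 1/(-304) = 4 - 1*(-1/304) = 4 + 1/304 = 1217/304 ≈ 4.0033)
sqrt((-55 + u*216) - 227801) = sqrt((-55 + (1217/304)*216) - 227801) = sqrt((-55 + 32859/38) - 227801) = sqrt(30769/38 - 227801) = sqrt(-8625669/38) = I*sqrt(327775422)/38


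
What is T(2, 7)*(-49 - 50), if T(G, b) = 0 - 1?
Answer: 99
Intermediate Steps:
T(G, b) = -1
T(2, 7)*(-49 - 50) = -(-49 - 50) = -1*(-99) = 99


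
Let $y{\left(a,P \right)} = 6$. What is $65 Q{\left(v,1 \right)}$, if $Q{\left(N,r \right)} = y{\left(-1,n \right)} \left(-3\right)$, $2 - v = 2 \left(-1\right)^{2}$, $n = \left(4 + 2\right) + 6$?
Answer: $-1170$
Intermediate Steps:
$n = 12$ ($n = 6 + 6 = 12$)
$v = 0$ ($v = 2 - 2 \left(-1\right)^{2} = 2 - 2 \cdot 1 = 2 - 2 = 0$)
$Q{\left(N,r \right)} = -18$ ($Q{\left(N,r \right)} = 6 \left(-3\right) = -18$)
$65 Q{\left(v,1 \right)} = 65 \left(-18\right) = -1170$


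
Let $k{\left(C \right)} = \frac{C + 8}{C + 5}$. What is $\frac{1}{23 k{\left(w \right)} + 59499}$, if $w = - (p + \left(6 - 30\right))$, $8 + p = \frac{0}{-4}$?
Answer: $\frac{37}{2202383} \approx 1.68 \cdot 10^{-5}$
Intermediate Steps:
$p = -8$ ($p = -8 + \frac{0}{-4} = -8 + 0 \left(- \frac{1}{4}\right) = -8 + 0 = -8$)
$w = 32$ ($w = - (-8 + \left(6 - 30\right)) = - (-8 - 24) = \left(-1\right) \left(-32\right) = 32$)
$k{\left(C \right)} = \frac{8 + C}{5 + C}$
$\frac{1}{23 k{\left(w \right)} + 59499} = \frac{1}{23 \frac{8 + 32}{5 + 32} + 59499} = \frac{1}{23 \cdot \frac{1}{37} \cdot 40 + 59499} = \frac{1}{23 \cdot \frac{40}{37} + 59499} = \frac{1}{\frac{920}{37} + 59499} = \frac{1}{\frac{2202383}{37}} = \frac{37}{2202383}$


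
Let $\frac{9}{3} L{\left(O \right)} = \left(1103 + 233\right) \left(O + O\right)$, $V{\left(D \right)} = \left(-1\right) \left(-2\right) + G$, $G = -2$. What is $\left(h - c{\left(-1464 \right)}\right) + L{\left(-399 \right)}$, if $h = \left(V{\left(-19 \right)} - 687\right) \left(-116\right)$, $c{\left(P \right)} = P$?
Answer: $-274220$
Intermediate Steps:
$V{\left(D \right)} = 0$ ($V{\left(D \right)} = \left(-1\right) \left(-2\right) - 2 = 2 - 2 = 0$)
$h = 79692$ ($h = \left(0 - 687\right) \left(-116\right) = \left(-687\right) \left(-116\right) = 79692$)
$L{\left(O \right)} = \frac{2672 O}{3}$ ($L{\left(O \right)} = \frac{\left(1103 + 233\right) \left(O + O\right)}{3} = \frac{1336 \cdot 2 O}{3} = \frac{2672 O}{3}$)
$\left(h - c{\left(-1464 \right)}\right) + L{\left(-399 \right)} = \left(79692 - -1464\right) + \frac{2672}{3} \left(-399\right) = \left(79692 + 1464\right) - 355376 = 81156 - 355376 = -274220$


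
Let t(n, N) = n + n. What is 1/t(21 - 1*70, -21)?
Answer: -1/98 ≈ -0.010204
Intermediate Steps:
t(n, N) = 2*n
1/t(21 - 1*70, -21) = 1/(2*(21 - 1*70)) = 1/(2*(21 - 70)) = 1/(2*(-49)) = 1/(-98) = -1/98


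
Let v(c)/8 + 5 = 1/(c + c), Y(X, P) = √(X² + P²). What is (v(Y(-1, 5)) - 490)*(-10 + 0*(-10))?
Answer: 5300 - 20*√26/13 ≈ 5292.2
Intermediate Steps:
Y(X, P) = √(P² + X²)
v(c) = -40 + 4/c (v(c) = -40 + 8/(c + c) = -40 + 8/((2*c)) = -40 + 8*(1/(2*c)) = -40 + 4/c)
(v(Y(-1, 5)) - 490)*(-10 + 0*(-10)) = ((-40 + 4/(√(5² + (-1)²))) - 490)*(-10 + 0*(-10)) = ((-40 + 4/(√(25 + 1))) - 490)*(-10 + 0) = ((-40 + 4/(√26)) - 490)*(-10) = ((-40 + 4*(√26/26)) - 490)*(-10) = ((-40 + 2*√26/13) - 490)*(-10) = (-530 + 2*√26/13)*(-10) = 5300 - 20*√26/13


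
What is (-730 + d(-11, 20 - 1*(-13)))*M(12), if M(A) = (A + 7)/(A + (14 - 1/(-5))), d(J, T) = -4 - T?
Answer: -72865/131 ≈ -556.22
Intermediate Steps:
M(A) = (7 + A)/(71/5 + A) (M(A) = (7 + A)/(A + (14 - 1*(-1/5))) = (7 + A)/(A + (14 + 1/5)) = (7 + A)/(A + 71/5) = (7 + A)/(71/5 + A))
(-730 + d(-11, 20 - 1*(-13)))*M(12) = (-730 + (-4 - (20 - 1*(-13))))*(5*(7 + 12)/(71 + 5*12)) = (-730 + (-4 - (20 + 13)))*(5*19/(71 + 60)) = (-730 + (-4 - 1*33))*(5*19/131) = (-730 + (-4 - 33))*(5*(1/131)*19) = (-730 - 37)*(95/131) = -767*95/131 = -72865/131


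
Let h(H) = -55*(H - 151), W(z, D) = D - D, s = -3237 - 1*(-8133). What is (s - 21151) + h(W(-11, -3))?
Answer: -7950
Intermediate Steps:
s = 4896 (s = -3237 + 8133 = 4896)
W(z, D) = 0
h(H) = 8305 - 55*H (h(H) = -55*(-151 + H) = 8305 - 55*H)
(s - 21151) + h(W(-11, -3)) = (4896 - 21151) + (8305 - 55*0) = -16255 + (8305 + 0) = -16255 + 8305 = -7950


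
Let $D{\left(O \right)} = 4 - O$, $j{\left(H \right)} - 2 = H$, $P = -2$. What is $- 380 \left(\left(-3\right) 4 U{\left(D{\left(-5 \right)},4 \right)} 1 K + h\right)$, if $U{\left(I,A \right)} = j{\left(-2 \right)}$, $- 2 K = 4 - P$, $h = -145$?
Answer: $55100$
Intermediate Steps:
$j{\left(H \right)} = 2 + H$
$K = -3$ ($K = - \frac{4 - -2}{2} = - \frac{4 + 2}{2} = \left(- \frac{1}{2}\right) 6 = -3$)
$U{\left(I,A \right)} = 0$ ($U{\left(I,A \right)} = 2 - 2 = 0$)
$- 380 \left(\left(-3\right) 4 U{\left(D{\left(-5 \right)},4 \right)} 1 K + h\right) = - 380 \left(\left(-3\right) 4 \cdot 0 \cdot 1 \left(-3\right) - 145\right) = - 380 \left(- 12 \cdot 0 \left(-3\right) - 145\right) = - 380 \left(\left(-12\right) 0 - 145\right) = - 380 \left(0 - 145\right) = \left(-380\right) \left(-145\right) = 55100$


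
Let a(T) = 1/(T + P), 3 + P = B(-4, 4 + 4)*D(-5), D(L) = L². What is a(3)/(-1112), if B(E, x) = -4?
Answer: 1/111200 ≈ 8.9928e-6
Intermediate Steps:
P = -103 (P = -3 - 4*(-5)² = -3 - 4*25 = -3 - 100 = -103)
a(T) = 1/(-103 + T) (a(T) = 1/(T - 103) = 1/(-103 + T))
a(3)/(-1112) = 1/((-1112)*(-103 + 3)) = -1/1112/(-100) = -1/1112*(-1/100) = 1/111200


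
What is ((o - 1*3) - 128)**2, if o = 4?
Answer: 16129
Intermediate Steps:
((o - 1*3) - 128)**2 = ((4 - 1*3) - 128)**2 = ((4 - 3) - 128)**2 = (1 - 128)**2 = (-127)**2 = 16129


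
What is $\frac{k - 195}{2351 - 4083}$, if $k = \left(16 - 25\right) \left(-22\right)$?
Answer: $- \frac{3}{1732} \approx -0.0017321$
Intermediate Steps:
$k = 198$ ($k = \left(-9\right) \left(-22\right) = 198$)
$\frac{k - 195}{2351 - 4083} = \frac{198 - 195}{2351 - 4083} = \frac{3}{-1732} = 3 \left(- \frac{1}{1732}\right) = - \frac{3}{1732}$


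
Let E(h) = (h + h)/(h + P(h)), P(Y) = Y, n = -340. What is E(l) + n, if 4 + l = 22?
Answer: -339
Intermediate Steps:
l = 18 (l = -4 + 22 = 18)
E(h) = 1 (E(h) = (h + h)/(h + h) = (2*h)/((2*h)) = (2*h)*(1/(2*h)) = 1)
E(l) + n = 1 - 340 = -339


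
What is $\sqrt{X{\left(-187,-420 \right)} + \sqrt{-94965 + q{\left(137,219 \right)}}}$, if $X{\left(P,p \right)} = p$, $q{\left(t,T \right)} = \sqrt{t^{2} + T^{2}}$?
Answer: $\sqrt{-420 + \sqrt{-94965 + \sqrt{66730}}} \approx 7.095 + 21.687 i$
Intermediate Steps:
$q{\left(t,T \right)} = \sqrt{T^{2} + t^{2}}$
$\sqrt{X{\left(-187,-420 \right)} + \sqrt{-94965 + q{\left(137,219 \right)}}} = \sqrt{-420 + \sqrt{-94965 + \sqrt{219^{2} + 137^{2}}}} = \sqrt{-420 + \sqrt{-94965 + \sqrt{47961 + 18769}}} = \sqrt{-420 + \sqrt{-94965 + \sqrt{66730}}}$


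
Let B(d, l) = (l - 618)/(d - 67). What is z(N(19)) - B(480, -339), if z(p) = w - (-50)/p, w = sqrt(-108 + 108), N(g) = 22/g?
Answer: 206702/4543 ≈ 45.499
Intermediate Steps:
w = 0 (w = sqrt(0) = 0)
B(d, l) = (-618 + l)/(-67 + d)
z(p) = 50/p (z(p) = 0 - (-50)/p = 0 + 50/p = 50/p)
z(N(19)) - B(480, -339) = 50/((22/19)) - (-618 - 339)/(-67 + 480) = 50/((22*(1/19))) - (-957)/413 = 50/(22/19) - (-957)/413 = 50*(19/22) - 1*(-957/413) = 475/11 + 957/413 = 206702/4543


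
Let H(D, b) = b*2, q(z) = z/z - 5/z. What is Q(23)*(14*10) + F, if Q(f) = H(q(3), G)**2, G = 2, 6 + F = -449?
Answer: 1785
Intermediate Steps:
F = -455 (F = -6 - 449 = -455)
q(z) = 1 - 5/z
H(D, b) = 2*b
Q(f) = 16 (Q(f) = (2*2)**2 = 4**2 = 16)
Q(23)*(14*10) + F = 16*(14*10) - 455 = 16*140 - 455 = 2240 - 455 = 1785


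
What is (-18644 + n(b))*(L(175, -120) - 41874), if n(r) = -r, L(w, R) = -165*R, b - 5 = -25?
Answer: 411106176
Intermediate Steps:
b = -20 (b = 5 - 25 = -20)
(-18644 + n(b))*(L(175, -120) - 41874) = (-18644 - 1*(-20))*(-165*(-120) - 41874) = (-18644 + 20)*(19800 - 41874) = -18624*(-22074) = 411106176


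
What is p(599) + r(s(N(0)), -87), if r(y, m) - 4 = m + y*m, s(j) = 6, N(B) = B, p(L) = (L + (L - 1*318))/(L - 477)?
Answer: -36465/61 ≈ -597.79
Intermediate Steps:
p(L) = (-318 + 2*L)/(-477 + L) (p(L) = (L + (L - 318))/(-477 + L) = (L + (-318 + L))/(-477 + L) = (-318 + 2*L)/(-477 + L))
r(y, m) = 4 + m + m*y (r(y, m) = 4 + (m + y*m) = 4 + (m + m*y) = 4 + m + m*y)
p(599) + r(s(N(0)), -87) = 2*(-159 + 599)/(-477 + 599) + (4 - 87 - 87*6) = 2*440/122 + (4 - 87 - 522) = 2*(1/122)*440 - 605 = 440/61 - 605 = -36465/61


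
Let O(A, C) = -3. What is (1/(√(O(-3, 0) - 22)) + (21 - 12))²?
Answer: (45 - I)²/25 ≈ 80.96 - 3.6*I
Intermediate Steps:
(1/(√(O(-3, 0) - 22)) + (21 - 12))² = (1/(√(-3 - 22)) + (21 - 12))² = (1/(√(-25)) + 9)² = (1/(5*I) + 9)² = (-I/5 + 9)² = (9 - I/5)²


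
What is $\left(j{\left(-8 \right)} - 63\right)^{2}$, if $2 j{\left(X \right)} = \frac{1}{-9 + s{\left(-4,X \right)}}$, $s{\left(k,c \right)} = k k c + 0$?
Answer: $\frac{298011169}{75076} \approx 3969.5$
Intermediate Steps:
$s{\left(k,c \right)} = c k^{2}$ ($s{\left(k,c \right)} = k^{2} c + 0 = c k^{2} + 0 = c k^{2}$)
$j{\left(X \right)} = \frac{1}{2 \left(-9 + 16 X\right)}$ ($j{\left(X \right)} = \frac{1}{2 \left(-9 + X \left(-4\right)^{2}\right)} = \frac{1}{2 \left(-9 + X 16\right)} = \frac{1}{2 \left(-9 + 16 X\right)}$)
$\left(j{\left(-8 \right)} - 63\right)^{2} = \left(\frac{1}{2 \left(-9 + 16 \left(-8\right)\right)} - 63\right)^{2} = \left(\frac{1}{2 \left(-9 - 128\right)} - 63\right)^{2} = \left(\frac{1}{2 \left(-137\right)} - 63\right)^{2} = \left(\frac{1}{2} \left(- \frac{1}{137}\right) - 63\right)^{2} = \left(- \frac{1}{274} - 63\right)^{2} = \left(- \frac{17263}{274}\right)^{2} = \frac{298011169}{75076}$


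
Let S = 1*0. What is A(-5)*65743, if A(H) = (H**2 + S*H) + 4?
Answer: 1906547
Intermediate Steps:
S = 0
A(H) = 4 + H**2 (A(H) = (H**2 + 0*H) + 4 = (H**2 + 0) + 4 = H**2 + 4 = 4 + H**2)
A(-5)*65743 = (4 + (-5)**2)*65743 = (4 + 25)*65743 = 29*65743 = 1906547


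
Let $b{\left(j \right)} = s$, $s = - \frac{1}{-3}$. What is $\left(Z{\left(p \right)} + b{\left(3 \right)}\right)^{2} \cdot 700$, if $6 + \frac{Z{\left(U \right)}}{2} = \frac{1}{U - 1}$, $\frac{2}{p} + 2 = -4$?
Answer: $\frac{1092175}{9} \approx 1.2135 \cdot 10^{5}$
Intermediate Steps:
$p = - \frac{1}{3}$ ($p = \frac{2}{-2 - 4} = \frac{2}{-6} = 2 \left(- \frac{1}{6}\right) = - \frac{1}{3} \approx -0.33333$)
$Z{\left(U \right)} = -12 + \frac{2}{-1 + U}$ ($Z{\left(U \right)} = -12 + \frac{2}{U - 1} = -12 + \frac{2}{-1 + U}$)
$s = \frac{1}{3}$ ($s = \left(-1\right) \left(- \frac{1}{3}\right) = \frac{1}{3} \approx 0.33333$)
$b{\left(j \right)} = \frac{1}{3}$
$\left(Z{\left(p \right)} + b{\left(3 \right)}\right)^{2} \cdot 700 = \left(\frac{2 \left(7 - -2\right)}{-1 - \frac{1}{3}} + \frac{1}{3}\right)^{2} \cdot 700 = \left(\frac{2 \left(7 + 2\right)}{- \frac{4}{3}} + \frac{1}{3}\right)^{2} \cdot 700 = \left(2 \left(- \frac{3}{4}\right) 9 + \frac{1}{3}\right)^{2} \cdot 700 = \left(- \frac{27}{2} + \frac{1}{3}\right)^{2} \cdot 700 = \left(- \frac{79}{6}\right)^{2} \cdot 700 = \frac{6241}{36} \cdot 700 = \frac{1092175}{9}$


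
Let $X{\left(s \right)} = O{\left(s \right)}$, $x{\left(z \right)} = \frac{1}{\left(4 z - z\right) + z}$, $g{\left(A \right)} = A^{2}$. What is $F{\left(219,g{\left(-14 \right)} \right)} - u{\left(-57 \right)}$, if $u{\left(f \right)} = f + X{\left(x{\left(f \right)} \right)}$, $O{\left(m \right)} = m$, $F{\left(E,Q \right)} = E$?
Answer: $\frac{62929}{228} \approx 276.0$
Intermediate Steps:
$x{\left(z \right)} = \frac{1}{4 z}$ ($x{\left(z \right)} = \frac{1}{3 z + z} = \frac{1}{4 z}$)
$X{\left(s \right)} = s$
$u{\left(f \right)} = f + \frac{1}{4 f}$
$F{\left(219,g{\left(-14 \right)} \right)} - u{\left(-57 \right)} = 219 - \left(-57 + \frac{1}{4 \left(-57\right)}\right) = 219 - \left(-57 + \frac{1}{4} \left(- \frac{1}{57}\right)\right) = 219 - \left(-57 - \frac{1}{228}\right) = 219 - - \frac{12997}{228} = 219 + \frac{12997}{228} = \frac{62929}{228}$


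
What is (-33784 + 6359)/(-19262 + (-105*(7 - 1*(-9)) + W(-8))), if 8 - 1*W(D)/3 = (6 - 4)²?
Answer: 5485/4186 ≈ 1.3103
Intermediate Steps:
W(D) = 12 (W(D) = 24 - 3*(6 - 4)² = 24 - 3*2² = 24 - 3*4 = 24 - 12 = 12)
(-33784 + 6359)/(-19262 + (-105*(7 - 1*(-9)) + W(-8))) = (-33784 + 6359)/(-19262 + (-105*(7 - 1*(-9)) + 12)) = -27425/(-19262 + (-105*(7 + 9) + 12)) = -27425/(-19262 + (-105*16 + 12)) = -27425/(-19262 + (-1680 + 12)) = -27425/(-19262 - 1668) = -27425/(-20930) = -27425*(-1/20930) = 5485/4186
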